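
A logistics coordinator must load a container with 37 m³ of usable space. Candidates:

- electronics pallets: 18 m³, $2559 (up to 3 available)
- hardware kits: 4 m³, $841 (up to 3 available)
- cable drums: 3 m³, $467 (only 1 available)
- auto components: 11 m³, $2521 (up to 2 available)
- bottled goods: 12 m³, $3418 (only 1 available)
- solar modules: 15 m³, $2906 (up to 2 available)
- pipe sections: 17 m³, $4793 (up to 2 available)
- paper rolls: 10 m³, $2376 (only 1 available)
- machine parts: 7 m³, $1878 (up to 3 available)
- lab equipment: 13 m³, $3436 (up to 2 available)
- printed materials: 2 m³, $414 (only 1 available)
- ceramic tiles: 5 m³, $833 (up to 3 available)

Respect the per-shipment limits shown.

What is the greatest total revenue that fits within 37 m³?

10107

Greedy by ratio would take bottled goods + pipe sections + machine parts: 36 m³ used, total 10089.
The 12 m³ tied up in bottled goods is better spent on lab equipment — total rises to 10107 (37 m³).
No other feasible combination exceeds 10107.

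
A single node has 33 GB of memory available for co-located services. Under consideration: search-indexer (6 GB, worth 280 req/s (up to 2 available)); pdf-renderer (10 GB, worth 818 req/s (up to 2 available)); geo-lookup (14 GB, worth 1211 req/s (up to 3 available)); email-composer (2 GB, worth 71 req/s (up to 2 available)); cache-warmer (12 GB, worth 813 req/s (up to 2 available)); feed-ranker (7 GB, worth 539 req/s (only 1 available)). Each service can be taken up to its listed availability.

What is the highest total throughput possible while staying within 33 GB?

2639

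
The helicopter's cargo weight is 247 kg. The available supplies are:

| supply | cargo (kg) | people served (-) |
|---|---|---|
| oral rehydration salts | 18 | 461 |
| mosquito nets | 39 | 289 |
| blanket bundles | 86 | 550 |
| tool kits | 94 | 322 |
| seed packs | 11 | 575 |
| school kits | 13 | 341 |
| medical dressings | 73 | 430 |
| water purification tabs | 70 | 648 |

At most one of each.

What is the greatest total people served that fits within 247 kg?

2864

Best packing: oral rehydration salts + mosquito nets + blanket bundles + seed packs + school kits + water purification tabs — 237 kg, 2864 total.
The closest alternative, oral rehydration salts + mosquito nets + seed packs + school kits + medical dressings + water purification tabs, reaches only 2744.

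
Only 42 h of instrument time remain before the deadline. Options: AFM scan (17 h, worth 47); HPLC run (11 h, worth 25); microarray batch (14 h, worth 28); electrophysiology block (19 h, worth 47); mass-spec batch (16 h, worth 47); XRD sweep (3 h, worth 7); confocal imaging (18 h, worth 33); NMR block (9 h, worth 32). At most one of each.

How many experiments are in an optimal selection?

Best achievable expected citations is 126.
One optimal bundle: AFM scan + mass-spec batch + NMR block (42 h).
All optima have 3 experiments.

3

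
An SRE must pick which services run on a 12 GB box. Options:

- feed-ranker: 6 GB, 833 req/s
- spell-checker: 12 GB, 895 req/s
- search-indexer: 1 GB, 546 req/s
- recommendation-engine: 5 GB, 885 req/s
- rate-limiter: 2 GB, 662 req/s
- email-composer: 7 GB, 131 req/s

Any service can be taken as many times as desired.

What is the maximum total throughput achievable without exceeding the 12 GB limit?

6552

Density check — search-indexer 546.00, rate-limiter 331.00, recommendation-engine 177.00 are the best per GB.
The ratio ordering already packs tightly: 12×search-indexer, 12 GB, 6552.
Every other selection either busts 12 GB or fails to beat 6552.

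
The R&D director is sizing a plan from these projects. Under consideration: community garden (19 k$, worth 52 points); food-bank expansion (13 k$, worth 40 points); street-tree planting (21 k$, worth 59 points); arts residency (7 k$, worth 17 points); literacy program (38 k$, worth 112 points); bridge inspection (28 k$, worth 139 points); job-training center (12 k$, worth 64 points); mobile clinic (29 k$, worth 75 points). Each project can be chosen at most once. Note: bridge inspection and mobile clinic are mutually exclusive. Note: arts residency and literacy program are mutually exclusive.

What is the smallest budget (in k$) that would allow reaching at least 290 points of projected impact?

72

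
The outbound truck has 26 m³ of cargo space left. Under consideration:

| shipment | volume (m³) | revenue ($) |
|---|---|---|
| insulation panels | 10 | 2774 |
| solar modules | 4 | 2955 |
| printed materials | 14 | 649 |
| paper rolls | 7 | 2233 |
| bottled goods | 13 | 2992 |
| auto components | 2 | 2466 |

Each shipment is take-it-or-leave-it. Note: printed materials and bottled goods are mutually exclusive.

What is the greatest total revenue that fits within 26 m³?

10646

Filling by ratio: insulation panels + solar modules + paper rolls + auto components for 10428, with 3 m³ left unused.
Replace insulation panels with bottled goods: the trade gains 218 net, giving 10646 at 26 m³.
Runner-up insulation panels + solar modules + paper rolls + auto components tops out at 10428.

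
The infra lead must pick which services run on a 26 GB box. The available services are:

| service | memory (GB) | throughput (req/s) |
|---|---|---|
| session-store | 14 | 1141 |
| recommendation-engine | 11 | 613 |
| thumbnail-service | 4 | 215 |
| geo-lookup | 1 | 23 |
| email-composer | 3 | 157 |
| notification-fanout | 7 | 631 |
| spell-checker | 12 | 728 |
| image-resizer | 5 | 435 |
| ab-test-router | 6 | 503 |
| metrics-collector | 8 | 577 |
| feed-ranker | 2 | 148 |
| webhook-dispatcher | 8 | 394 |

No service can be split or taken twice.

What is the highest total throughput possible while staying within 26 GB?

A density-first pass picks thumbnail-service + geo-lookup + notification-fanout + image-resizer + ab-test-router + feed-ranker — 1955 at 25 GB.
But session-store + notification-fanout + image-resizer fits in 26 GB and reaches 2207.

2207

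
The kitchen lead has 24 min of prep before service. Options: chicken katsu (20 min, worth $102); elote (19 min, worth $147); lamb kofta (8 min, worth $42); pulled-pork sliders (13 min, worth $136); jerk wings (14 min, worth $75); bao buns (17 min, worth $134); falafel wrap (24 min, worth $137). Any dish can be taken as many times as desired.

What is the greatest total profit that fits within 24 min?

Best packing: lamb kofta + pulled-pork sliders — 21 min, 178 total.
No other feasible combination exceeds 178.

178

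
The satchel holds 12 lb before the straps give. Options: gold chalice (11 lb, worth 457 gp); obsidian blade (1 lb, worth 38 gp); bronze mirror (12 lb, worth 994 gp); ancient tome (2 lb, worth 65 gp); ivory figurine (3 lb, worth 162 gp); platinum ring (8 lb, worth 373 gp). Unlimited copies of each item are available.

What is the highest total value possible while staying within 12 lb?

The ratio ordering already packs tightly: bronze mirror, 12 lb, 994.
No other feasible combination exceeds 994.

994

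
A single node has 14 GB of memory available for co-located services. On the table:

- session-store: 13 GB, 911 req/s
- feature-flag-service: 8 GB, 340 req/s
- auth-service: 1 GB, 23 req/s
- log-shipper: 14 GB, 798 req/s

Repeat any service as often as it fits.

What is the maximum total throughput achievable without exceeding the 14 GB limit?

934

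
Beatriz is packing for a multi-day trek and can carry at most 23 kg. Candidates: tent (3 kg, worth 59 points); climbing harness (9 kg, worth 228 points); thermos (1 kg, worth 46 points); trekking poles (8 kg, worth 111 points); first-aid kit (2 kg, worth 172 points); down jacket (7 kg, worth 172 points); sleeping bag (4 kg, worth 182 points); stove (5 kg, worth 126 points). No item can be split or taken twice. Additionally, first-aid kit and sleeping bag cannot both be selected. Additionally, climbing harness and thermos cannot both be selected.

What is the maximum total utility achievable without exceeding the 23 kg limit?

By utility per kg: first-aid kit 86.00, thermos 46.00, sleeping bag 45.50 lead.
Taking climbing harness + first-aid kit + down jacket + stove: 23 kg used, 698 in utility.
The closest alternative, tent + climbing harness + down jacket + sleeping bag, reaches only 641.

698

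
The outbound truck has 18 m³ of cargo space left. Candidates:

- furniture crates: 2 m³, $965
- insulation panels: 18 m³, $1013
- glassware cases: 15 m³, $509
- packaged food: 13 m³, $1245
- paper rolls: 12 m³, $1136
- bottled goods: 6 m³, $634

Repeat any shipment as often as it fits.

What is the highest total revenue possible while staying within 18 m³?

8685

By revenue per m³: furniture crates 482.50, bottled goods 105.67, packaged food 95.77 lead.
Taking 9×furniture crates: 18 m³ used, 8685 in revenue.
Every other selection either busts 18 m³ or fails to beat 8685.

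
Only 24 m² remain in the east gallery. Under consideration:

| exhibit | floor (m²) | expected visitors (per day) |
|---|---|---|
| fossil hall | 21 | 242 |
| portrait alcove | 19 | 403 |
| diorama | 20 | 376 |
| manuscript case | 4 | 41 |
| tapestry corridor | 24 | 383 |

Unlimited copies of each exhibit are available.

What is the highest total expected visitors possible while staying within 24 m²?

444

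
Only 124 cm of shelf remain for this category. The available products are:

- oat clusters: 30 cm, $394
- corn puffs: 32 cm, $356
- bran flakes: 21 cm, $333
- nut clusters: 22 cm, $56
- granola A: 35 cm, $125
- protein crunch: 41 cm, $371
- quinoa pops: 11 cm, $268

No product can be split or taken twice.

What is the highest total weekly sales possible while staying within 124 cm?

1454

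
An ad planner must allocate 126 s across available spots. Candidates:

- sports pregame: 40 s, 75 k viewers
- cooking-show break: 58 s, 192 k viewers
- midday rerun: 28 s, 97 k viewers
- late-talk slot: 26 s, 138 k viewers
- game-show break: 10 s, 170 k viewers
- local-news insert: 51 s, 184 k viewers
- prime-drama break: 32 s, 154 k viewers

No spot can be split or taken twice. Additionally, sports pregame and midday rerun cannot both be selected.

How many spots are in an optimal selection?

4

Best achievable expected reach is 654.
One optimal bundle: cooking-show break + late-talk slot + game-show break + prime-drama break (126 s).
All optima have 4 spots.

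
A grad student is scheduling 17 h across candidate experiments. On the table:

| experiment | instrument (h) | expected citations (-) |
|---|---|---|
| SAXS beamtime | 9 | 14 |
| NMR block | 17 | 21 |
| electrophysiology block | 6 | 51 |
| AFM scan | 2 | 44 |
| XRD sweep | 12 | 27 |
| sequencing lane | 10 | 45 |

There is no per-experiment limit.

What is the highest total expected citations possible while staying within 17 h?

352

The ratio ordering already packs tightly: 8×AFM scan, 16 h, 352.
That's the maximum — no swap from here does better than 352.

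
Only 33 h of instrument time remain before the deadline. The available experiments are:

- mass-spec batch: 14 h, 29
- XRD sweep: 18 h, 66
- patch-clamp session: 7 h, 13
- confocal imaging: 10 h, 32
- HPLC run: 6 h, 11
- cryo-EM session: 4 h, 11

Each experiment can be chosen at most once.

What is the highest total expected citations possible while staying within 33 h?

Ranking by ratio (expected citations/h): XRD sweep 3.67, confocal imaging 3.20, cryo-EM session 2.75.
The ratio ordering already packs tightly: XRD sweep + confocal imaging + cryo-EM session, 32 h, 109.

109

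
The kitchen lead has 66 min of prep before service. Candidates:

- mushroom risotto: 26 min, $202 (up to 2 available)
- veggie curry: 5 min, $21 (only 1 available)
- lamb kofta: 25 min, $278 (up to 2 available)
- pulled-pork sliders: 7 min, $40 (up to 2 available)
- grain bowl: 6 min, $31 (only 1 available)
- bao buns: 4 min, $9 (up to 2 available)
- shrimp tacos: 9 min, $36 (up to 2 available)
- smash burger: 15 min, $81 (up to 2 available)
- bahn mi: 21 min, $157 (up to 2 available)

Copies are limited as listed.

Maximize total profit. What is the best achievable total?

637

The ratio heuristic lands on 2×lamb kofta + 2×pulled-pork sliders (636) but leaves 2 min idle.
The 14 min tied up in 2×pulled-pork sliders is better spent on smash burger — total rises to 637 (65 min).
No other feasible combination exceeds 637.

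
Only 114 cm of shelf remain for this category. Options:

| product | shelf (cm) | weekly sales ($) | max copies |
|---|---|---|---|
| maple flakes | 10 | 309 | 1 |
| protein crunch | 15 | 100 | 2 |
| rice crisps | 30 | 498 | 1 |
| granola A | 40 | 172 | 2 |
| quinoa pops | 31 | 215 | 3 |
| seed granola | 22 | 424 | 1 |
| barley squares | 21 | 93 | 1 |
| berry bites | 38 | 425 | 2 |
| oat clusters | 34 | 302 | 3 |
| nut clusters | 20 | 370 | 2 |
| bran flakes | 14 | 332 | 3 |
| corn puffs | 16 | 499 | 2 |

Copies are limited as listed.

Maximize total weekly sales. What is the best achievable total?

2801

Ranking by ratio (weekly sales/cm): corn puffs 31.19, maple flakes 30.90, bran flakes 23.71.
Greedy by ratio would take maple flakes + seed granola + 3×bran flakes + 2×corn puffs: 106 cm used, total 2727.
The 22 cm tied up in seed granola is better spent on rice crisps — total rises to 2801 (114 cm).
Nothing else within 114 cm beats 2801.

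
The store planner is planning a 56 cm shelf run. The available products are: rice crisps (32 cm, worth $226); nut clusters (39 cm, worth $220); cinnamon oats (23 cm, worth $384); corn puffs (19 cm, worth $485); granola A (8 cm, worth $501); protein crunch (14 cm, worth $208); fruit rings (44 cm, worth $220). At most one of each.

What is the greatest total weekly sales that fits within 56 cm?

1370

The ratio ordering already packs tightly: cinnamon oats + corn puffs + granola A, 50 cm, 1370.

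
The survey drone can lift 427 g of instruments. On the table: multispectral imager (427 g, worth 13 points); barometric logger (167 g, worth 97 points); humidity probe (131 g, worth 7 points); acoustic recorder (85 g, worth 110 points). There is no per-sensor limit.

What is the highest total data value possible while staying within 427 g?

550

Best packing: 5×acoustic recorder — 425 g, 550 total.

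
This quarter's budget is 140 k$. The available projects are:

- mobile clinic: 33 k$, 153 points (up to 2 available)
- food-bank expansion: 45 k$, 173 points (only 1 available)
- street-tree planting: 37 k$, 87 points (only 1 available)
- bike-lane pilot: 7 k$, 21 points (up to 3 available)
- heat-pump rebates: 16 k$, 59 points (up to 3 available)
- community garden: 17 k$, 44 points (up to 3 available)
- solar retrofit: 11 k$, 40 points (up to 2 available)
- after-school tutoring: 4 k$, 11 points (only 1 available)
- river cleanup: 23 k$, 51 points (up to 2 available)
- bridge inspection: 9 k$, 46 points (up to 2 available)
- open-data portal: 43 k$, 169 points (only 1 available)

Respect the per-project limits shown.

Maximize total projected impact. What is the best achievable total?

A density-first pass picks 2×mobile clinic + solar retrofit + 2×bridge inspection + open-data portal — 607 at 138 k$.
Replace open-data portal with food-bank expansion: the trade gains 4 net, giving 611 at 140 k$.
Nothing else within 140 k$ beats 611.

611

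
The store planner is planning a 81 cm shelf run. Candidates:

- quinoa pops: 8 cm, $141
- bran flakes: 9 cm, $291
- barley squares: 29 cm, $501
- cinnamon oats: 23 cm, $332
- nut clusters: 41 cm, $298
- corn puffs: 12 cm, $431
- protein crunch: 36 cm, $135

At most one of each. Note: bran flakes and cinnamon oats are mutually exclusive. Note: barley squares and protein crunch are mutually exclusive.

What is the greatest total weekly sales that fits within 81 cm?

1405

Best packing: quinoa pops + barley squares + cinnamon oats + corn puffs — 72 cm, 1405 total.
Runner-up quinoa pops + bran flakes + barley squares + corn puffs tops out at 1364.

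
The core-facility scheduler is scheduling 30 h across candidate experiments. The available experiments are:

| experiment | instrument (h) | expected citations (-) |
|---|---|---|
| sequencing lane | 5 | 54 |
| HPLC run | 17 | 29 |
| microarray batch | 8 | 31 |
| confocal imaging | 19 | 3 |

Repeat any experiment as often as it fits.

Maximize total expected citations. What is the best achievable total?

324

Taking 6×sequencing lane: 30 h used, 324 in expected citations.
That's the maximum — no swap from here does better than 324.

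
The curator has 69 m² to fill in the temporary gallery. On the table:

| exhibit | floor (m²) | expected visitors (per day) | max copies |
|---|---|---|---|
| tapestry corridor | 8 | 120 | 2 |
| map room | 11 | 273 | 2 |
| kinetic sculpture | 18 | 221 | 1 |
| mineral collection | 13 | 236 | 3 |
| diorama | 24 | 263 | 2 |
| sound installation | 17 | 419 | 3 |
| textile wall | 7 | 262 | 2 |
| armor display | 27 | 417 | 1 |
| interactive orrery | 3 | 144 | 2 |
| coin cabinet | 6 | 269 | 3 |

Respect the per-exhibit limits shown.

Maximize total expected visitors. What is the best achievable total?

2313

A density-first pass picks tapestry corridor + 2×map room + 2×textile wall + 2×interactive orrery + 3×coin cabinet — 2285 at 68 m².
The 33 m² tied up in tapestry corridor and 2×map room and interactive orrery is better spent on 2×sound installation — total rises to 2313 (69 m²).
No other feasible combination exceeds 2313.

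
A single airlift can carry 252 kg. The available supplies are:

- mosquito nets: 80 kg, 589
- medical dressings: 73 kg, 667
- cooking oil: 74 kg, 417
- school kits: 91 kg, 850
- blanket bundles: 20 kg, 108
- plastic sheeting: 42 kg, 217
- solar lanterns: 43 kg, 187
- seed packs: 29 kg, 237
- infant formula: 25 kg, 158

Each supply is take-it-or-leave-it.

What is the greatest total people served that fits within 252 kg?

2106

Ranking by ratio (people served/kg): school kits 9.34, medical dressings 9.14, seed packs 8.17, mosquito nets 7.36.
A density-first pass picks medical dressings + school kits + blanket bundles + seed packs + infant formula — 2020 at 238 kg.
Replace blanket bundles and seed packs and infant formula with mosquito nets: the trade gains 86 net, giving 2106 at 244 kg.
That's the maximum — no swap from here does better than 2106.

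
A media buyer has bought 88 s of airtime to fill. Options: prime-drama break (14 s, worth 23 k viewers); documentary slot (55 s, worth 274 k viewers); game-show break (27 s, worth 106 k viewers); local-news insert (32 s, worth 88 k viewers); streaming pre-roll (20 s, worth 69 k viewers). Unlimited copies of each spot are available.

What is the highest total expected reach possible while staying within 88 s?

By expected reach per s: documentary slot 4.98, game-show break 3.93, streaming pre-roll 3.45 lead.
Best packing: documentary slot + game-show break — 82 s, 380 total.

380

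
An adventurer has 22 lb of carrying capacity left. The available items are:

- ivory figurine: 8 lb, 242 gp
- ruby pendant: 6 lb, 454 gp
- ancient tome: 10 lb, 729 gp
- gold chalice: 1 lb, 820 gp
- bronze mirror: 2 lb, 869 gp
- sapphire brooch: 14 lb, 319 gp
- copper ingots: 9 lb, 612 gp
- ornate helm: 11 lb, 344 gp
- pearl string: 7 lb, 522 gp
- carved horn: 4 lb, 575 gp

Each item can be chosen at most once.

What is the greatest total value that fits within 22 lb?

A density-first pass picks ruby pendant + gold chalice + bronze mirror + pearl string + carved horn — 3240 at 20 lb.
Replace pearl string with copper ingots: the trade gains 90 net, giving 3330 at 22 lb.
No other feasible combination exceeds 3330.

3330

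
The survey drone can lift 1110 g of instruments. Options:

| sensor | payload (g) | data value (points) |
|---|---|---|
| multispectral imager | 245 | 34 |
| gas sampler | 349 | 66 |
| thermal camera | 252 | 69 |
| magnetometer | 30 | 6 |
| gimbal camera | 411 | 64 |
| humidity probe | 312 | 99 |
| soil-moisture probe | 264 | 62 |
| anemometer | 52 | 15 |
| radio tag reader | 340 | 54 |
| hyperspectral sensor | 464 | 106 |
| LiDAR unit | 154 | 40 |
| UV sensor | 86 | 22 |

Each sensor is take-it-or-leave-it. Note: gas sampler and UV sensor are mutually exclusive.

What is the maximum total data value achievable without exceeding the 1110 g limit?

298

By data value per g: humidity probe 0.32, anemometer 0.29, thermal camera 0.27 lead.
Taking the top-ratio sensors first gives thermal camera + magnetometer + humidity probe + anemometer + LiDAR unit + UV sensor for 251 (886 g).
Replace anemometer with soil-moisture probe: the trade gains 47 net, giving 298 at 1098 g.
Next best is thermal camera + magnetometer + humidity probe + anemometer + hyperspectral sensor at 295 (1110 g) — short by 3.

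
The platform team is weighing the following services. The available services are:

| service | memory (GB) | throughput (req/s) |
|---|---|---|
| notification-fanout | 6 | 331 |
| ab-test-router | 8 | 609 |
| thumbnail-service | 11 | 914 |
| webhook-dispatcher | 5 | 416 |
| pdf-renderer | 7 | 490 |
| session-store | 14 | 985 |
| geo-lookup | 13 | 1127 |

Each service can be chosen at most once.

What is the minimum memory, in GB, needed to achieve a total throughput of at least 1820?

Minimise GB subject to total throughput ≥ 1820.
thumbnail-service + webhook-dispatcher + pdf-renderer reaches 1820 using 23 GB.
No combination under 23 GB hits 1820.

23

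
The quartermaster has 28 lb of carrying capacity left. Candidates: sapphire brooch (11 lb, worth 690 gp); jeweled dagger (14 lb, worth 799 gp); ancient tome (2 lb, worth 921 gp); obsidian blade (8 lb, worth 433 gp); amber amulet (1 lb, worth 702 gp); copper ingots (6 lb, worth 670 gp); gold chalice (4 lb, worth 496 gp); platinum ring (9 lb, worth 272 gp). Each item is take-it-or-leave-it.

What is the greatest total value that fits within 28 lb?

3588

Density check — amber amulet 702.00, ancient tome 460.50, gold chalice 124.00 are the best per lb.
A density-first pass picks sapphire brooch + ancient tome + amber amulet + copper ingots + gold chalice — 3479 at 24 lb.
Dropping sapphire brooch frees 11 lb; slotting in jeweled dagger (14 lb) lifts the total to 3588 at 27 lb.
Runner-up sapphire brooch + ancient tome + amber amulet + copper ingots + gold chalice tops out at 3479.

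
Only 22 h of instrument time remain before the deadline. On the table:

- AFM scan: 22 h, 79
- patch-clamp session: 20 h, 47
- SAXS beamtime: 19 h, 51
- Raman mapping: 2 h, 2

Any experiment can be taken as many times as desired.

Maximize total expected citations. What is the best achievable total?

79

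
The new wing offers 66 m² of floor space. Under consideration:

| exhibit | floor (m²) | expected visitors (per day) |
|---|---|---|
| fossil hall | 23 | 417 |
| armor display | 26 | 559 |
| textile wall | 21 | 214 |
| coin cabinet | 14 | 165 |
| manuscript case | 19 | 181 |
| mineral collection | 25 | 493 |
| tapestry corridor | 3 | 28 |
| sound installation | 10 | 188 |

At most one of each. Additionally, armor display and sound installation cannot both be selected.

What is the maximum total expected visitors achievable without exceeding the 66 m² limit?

1217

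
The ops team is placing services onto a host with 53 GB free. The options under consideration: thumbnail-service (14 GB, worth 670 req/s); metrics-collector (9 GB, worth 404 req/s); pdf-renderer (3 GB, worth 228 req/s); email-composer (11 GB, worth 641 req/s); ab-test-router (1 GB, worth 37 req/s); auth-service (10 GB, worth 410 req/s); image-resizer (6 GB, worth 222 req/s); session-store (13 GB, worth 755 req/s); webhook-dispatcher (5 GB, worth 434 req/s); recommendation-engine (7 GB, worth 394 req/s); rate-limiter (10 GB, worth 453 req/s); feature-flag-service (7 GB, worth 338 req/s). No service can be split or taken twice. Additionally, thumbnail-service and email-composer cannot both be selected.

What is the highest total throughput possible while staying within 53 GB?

Pdf-renderer + email-composer + ab-test-router + image-resizer + session-store + webhook-dispatcher + recommendation-engine + feature-flag-service uses 53 of the 53 GB and totals 3049.
Every other selection either busts 53 GB or breaks a pairing rule or fails to beat 3049.

3049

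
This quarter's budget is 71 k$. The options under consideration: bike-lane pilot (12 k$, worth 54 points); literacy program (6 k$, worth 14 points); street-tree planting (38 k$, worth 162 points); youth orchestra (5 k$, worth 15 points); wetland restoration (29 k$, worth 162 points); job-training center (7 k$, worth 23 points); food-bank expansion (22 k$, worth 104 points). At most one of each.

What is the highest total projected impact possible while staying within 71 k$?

343

The ratio ordering already packs tightly: bike-lane pilot + wetland restoration + job-training center + food-bank expansion, 70 k$, 343.
The closest alternative, bike-lane pilot + youth orchestra + wetland restoration + food-bank expansion, reaches only 335.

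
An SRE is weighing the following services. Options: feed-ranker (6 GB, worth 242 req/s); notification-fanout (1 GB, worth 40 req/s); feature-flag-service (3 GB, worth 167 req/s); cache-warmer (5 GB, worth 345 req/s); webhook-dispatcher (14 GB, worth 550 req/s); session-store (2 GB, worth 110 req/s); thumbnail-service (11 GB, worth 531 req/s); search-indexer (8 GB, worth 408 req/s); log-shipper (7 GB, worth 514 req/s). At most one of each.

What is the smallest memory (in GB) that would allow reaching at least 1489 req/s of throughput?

25

Look for the lowest-memory combination reaching 1489.
cache-warmer + session-store + thumbnail-service + log-shipper reaches 1500 using 25 GB.
No combination under 25 GB hits 1489.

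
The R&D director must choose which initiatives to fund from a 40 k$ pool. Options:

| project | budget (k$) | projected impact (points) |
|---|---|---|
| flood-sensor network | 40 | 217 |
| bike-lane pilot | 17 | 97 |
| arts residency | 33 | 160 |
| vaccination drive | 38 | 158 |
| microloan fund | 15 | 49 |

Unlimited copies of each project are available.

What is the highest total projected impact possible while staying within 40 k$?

217

By projected impact per k$: bike-lane pilot 5.71, flood-sensor network 5.42, arts residency 4.85 lead.
Greedy by ratio would take 2×bike-lane pilot: 34 k$ used, total 194.
Dropping 2×bike-lane pilot frees 34 k$; slotting in flood-sensor network (40 k$) lifts the total to 217 at 40 k$.
That's the maximum — no swap from here does better than 217.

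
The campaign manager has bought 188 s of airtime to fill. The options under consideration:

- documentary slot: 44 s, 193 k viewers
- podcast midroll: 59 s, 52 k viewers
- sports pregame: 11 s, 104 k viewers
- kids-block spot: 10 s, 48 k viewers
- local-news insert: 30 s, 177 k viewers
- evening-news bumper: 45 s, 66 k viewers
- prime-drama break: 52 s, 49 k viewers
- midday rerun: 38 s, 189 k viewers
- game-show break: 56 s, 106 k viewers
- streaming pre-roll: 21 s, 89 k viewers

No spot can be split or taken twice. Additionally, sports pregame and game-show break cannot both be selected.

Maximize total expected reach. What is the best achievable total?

800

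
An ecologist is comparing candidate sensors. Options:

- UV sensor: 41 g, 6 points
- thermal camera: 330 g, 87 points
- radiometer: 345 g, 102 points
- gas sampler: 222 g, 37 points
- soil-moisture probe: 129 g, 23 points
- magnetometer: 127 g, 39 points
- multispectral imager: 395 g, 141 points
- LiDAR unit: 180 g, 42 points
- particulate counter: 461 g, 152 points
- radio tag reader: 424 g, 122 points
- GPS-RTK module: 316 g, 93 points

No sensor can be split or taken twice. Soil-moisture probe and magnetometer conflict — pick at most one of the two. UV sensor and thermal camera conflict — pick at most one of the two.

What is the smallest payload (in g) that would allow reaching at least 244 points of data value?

Need the lightest bundle worth ≥ 244.
particulate counter + GPS-RTK module reaches 245 using 777 g.
Any bundle with less than 777 g falls short of 244.

777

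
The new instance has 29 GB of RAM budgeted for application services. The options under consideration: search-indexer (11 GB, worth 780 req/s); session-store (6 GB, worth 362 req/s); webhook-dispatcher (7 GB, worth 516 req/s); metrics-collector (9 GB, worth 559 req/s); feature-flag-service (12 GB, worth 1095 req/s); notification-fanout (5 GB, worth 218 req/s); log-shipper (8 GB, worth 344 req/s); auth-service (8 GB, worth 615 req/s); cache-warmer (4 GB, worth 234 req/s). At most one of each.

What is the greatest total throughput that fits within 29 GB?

2269

Greedy by ratio would take webhook-dispatcher + feature-flag-service + auth-service: 27 GB used, total 2226.
Dropping webhook-dispatcher frees 7 GB; slotting in metrics-collector (9 GB) lifts the total to 2269 at 29 GB.
Nothing else within 29 GB beats 2269.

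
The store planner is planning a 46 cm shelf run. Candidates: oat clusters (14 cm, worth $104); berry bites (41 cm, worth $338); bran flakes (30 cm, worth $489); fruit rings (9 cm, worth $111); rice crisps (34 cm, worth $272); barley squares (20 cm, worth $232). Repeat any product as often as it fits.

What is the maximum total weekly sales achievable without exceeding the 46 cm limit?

600

Best packing: bran flakes + fruit rings — 39 cm, 600 total.
That's the maximum — no swap from here does better than 600.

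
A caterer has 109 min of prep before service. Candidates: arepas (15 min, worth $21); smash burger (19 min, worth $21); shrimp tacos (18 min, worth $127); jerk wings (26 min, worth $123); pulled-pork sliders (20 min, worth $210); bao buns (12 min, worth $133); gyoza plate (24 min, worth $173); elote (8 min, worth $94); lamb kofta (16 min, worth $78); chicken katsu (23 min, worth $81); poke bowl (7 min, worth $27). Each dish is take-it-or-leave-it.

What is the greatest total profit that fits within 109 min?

860

Taking the top-ratio dishes first gives shrimp tacos + pulled-pork sliders + bao buns + gyoza plate + elote + lamb kofta + poke bowl for 842 (105 min).
Dropping lamb kofta and poke bowl frees 23 min; slotting in jerk wings (26 min) lifts the total to 860 at 108 min.
Nothing else within 109 min beats 860.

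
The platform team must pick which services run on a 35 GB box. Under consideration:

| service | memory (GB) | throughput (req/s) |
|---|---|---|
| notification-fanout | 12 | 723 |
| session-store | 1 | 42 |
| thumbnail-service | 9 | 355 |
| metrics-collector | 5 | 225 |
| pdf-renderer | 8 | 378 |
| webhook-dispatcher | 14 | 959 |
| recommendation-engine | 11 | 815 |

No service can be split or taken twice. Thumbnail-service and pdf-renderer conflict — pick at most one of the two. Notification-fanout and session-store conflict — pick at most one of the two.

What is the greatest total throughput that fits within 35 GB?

By throughput per GB: recommendation-engine 74.09, webhook-dispatcher 68.50, notification-fanout 60.25 lead.
Session-store + pdf-renderer + webhook-dispatcher + recommendation-engine uses 34 of the 35 GB and totals 2194.

2194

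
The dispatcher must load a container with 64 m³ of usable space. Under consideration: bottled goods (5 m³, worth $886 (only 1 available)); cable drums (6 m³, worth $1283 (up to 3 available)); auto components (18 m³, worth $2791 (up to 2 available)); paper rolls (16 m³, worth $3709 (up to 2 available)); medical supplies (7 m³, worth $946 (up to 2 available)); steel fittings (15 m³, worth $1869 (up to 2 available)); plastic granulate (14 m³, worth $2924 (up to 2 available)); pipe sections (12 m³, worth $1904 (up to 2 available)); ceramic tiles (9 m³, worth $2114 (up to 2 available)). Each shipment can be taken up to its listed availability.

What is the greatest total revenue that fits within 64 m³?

14570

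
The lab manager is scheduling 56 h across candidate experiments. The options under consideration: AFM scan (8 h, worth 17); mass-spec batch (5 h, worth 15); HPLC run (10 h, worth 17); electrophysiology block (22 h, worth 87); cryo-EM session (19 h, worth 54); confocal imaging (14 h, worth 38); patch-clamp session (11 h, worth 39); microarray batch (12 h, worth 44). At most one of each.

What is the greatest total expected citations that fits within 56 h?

The ratio heuristic lands on mass-spec batch + electrophysiology block + patch-clamp session + microarray batch (185) but leaves 6 h idle.
Dropping mass-spec batch frees 5 h; slotting in AFM scan (8 h) lifts the total to 187 at 53 h.
An exhaustive check of the 256 subsets confirms 187.

187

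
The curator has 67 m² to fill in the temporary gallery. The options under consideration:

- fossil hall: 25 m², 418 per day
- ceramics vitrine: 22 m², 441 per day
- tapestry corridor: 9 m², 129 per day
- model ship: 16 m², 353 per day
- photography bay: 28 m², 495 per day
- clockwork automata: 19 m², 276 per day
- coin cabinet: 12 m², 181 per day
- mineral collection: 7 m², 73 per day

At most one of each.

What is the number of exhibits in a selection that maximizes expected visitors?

3

The maximum expected visitors within 67 m² is 1289.
ceramics vitrine + model ship + photography bay hits 1289 at 66 m².
All optima have 3 exhibits.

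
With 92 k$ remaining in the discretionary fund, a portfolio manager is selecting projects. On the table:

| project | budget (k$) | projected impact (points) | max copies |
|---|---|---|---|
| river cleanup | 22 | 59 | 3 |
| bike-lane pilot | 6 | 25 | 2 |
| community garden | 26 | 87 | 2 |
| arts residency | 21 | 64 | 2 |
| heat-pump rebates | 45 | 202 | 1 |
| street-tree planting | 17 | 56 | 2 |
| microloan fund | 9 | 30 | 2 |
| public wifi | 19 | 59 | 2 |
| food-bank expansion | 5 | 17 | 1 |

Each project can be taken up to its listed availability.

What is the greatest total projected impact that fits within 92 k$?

A density-first pass picks 2×bike-lane pilot + community garden + heat-pump rebates + food-bank expansion — 356 at 88 k$.
The 5 k$ tied up in food-bank expansion is better spent on microloan fund — total rises to 369 (92 k$).
Every other selection either busts 92 k$ or exceeds an availability limit or fails to beat 369.

369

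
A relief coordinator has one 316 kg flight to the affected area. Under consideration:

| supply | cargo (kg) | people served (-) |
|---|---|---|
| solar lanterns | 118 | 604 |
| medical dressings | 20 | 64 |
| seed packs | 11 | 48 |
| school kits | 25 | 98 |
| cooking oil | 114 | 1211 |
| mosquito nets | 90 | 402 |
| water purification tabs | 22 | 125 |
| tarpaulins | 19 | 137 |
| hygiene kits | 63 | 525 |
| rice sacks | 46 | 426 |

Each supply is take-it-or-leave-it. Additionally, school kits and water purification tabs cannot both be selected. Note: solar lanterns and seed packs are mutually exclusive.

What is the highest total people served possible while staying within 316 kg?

Cooking oil + mosquito nets + hygiene kits + rice sacks uses 313 of the 316 kg and totals 2564.
No other feasible combination exceeds 2564.

2564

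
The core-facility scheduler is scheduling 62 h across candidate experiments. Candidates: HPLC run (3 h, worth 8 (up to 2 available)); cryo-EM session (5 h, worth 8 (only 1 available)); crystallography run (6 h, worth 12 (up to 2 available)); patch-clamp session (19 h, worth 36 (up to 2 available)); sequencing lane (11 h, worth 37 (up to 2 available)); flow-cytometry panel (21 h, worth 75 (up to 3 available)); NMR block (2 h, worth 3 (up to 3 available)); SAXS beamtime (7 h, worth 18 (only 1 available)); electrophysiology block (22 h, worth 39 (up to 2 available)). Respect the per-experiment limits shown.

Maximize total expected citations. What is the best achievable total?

By expected citations per h: flow-cytometry panel 3.57, sequencing lane 3.36, HPLC run 2.67 lead.
A density-first pass picks 2×HPLC run + sequencing lane + 2×flow-cytometry panel + NMR block — 206 at 61 h.
The 6 h tied up in 2×HPLC run is better spent on SAXS beamtime — total rises to 208 (62 h).
Nothing else within 62 h beats 208.

208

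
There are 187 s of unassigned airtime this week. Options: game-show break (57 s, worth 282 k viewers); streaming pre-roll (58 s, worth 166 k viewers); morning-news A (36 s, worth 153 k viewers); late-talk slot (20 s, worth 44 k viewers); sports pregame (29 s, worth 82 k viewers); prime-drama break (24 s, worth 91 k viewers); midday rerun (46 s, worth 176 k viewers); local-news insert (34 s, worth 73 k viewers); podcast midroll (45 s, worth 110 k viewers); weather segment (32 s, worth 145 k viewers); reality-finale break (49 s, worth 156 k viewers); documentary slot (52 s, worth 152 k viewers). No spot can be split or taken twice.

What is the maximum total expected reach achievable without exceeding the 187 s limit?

Density check — game-show break 4.95, weather segment 4.53, morning-news A 4.25 are the best per s.
Taking the top-ratio spots first gives game-show break + morning-news A + midday rerun + weather segment for 756 (171 s).
Dropping morning-news A frees 36 s; slotting in reality-finale break (49 s) lifts the total to 759 at 184 s.

759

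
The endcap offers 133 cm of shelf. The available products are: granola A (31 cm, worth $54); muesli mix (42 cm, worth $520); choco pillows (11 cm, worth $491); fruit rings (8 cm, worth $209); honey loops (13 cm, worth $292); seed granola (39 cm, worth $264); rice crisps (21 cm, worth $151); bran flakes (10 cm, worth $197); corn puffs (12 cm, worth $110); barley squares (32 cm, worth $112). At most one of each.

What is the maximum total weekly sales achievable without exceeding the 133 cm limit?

Density check — choco pillows 44.64, fruit rings 26.12, honey loops 22.46, bran flakes 19.70 are the best per cm.
Greedy by ratio would take muesli mix + choco pillows + fruit rings + honey loops + rice crisps + bran flakes + corn puffs: 117 cm used, total 1970.
Replace rice crisps and corn puffs with seed granola: the trade gains 3 net, giving 1973 at 123 cm.

1973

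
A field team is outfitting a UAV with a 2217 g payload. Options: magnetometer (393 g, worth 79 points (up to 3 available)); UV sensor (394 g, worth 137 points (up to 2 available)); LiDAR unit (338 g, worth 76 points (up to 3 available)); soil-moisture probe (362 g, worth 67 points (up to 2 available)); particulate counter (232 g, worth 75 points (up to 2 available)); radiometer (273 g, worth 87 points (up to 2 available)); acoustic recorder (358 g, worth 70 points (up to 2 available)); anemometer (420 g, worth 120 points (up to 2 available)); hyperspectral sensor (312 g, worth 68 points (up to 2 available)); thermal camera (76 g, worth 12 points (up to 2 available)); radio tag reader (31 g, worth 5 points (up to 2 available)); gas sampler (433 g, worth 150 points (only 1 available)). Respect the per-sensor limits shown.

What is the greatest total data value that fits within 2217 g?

By data value per g: UV sensor 0.35, gas sampler 0.35, particulate counter 0.32 lead.
Taking the top-ratio sensors first gives 2×UV sensor + 2×particulate counter + radiometer + 2×thermal camera + 2×radio tag reader + gas sampler for 695 (2172 g).
But 2×UV sensor + 2×radiometer + anemometer + gas sampler fits in 2187 g and reaches 718.
No other feasible combination exceeds 718.

718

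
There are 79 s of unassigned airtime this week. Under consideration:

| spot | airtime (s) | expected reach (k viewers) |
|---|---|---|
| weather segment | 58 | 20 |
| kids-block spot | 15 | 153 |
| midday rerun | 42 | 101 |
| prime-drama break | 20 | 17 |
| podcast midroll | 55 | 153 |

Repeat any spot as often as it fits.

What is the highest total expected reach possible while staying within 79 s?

Best packing: 5×kids-block spot — 75 s, 765 total.
The spare 4 s is too small for any remaining spot, and no exchange beats 765.

765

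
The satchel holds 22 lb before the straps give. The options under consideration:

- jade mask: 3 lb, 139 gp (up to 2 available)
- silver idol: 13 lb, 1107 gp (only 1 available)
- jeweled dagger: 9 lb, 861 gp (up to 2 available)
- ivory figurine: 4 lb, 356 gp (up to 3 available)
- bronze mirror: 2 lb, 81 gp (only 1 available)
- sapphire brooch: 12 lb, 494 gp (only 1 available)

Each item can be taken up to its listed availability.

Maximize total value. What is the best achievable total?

2078

Density check — jeweled dagger 95.67, ivory figurine 89.00, silver idol 85.15, jade mask 46.33 are the best per lb.
Best packing: 2×jeweled dagger + ivory figurine — 22 lb, 2078 total.
Every other selection either busts 22 lb or exceeds an availability limit or fails to beat 2078.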